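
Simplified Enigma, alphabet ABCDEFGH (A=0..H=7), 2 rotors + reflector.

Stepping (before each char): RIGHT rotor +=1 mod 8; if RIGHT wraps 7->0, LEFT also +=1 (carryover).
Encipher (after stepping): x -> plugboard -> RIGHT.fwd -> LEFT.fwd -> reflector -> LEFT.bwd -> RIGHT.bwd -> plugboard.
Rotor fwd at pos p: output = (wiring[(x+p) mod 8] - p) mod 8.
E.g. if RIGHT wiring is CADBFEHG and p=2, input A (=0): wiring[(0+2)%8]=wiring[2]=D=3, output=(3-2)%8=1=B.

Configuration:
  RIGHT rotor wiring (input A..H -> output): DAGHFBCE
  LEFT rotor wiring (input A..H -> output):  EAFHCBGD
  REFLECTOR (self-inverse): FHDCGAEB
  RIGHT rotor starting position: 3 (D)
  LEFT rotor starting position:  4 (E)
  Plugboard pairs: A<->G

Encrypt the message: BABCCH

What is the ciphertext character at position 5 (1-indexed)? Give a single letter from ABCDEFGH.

Char 1 ('B'): step: R->4, L=4; B->plug->B->R->F->L->E->refl->G->L'->A->R'->D->plug->D
Char 2 ('A'): step: R->5, L=4; A->plug->G->R->C->L->C->refl->D->L'->H->R'->C->plug->C
Char 3 ('B'): step: R->6, L=4; B->plug->B->R->G->L->B->refl->H->L'->D->R'->H->plug->H
Char 4 ('C'): step: R->7, L=4; C->plug->C->R->B->L->F->refl->A->L'->E->R'->B->plug->B
Char 5 ('C'): step: R->0, L->5 (L advanced); C->plug->C->R->G->L->C->refl->D->L'->E->R'->H->plug->H

H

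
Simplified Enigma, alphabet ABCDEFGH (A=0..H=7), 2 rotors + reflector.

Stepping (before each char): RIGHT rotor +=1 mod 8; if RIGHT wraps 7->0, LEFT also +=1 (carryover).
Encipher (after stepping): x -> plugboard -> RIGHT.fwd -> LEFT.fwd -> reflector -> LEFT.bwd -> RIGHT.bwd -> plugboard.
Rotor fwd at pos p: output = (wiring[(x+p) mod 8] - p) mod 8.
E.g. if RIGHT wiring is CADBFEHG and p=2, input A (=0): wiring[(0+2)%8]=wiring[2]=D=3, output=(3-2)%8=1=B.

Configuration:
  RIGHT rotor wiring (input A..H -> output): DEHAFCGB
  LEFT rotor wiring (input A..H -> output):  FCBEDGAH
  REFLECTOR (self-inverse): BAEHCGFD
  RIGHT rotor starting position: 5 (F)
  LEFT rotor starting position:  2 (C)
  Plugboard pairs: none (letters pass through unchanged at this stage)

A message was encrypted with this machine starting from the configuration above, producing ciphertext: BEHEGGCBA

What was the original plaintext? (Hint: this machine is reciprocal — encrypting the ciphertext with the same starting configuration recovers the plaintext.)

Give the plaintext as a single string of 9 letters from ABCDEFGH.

Char 1 ('B'): step: R->6, L=2; B->plug->B->R->D->L->E->refl->C->L'->B->R'->E->plug->E
Char 2 ('E'): step: R->7, L=2; E->plug->E->R->B->L->C->refl->E->L'->D->R'->G->plug->G
Char 3 ('H'): step: R->0, L->3 (L advanced); H->plug->H->R->B->L->A->refl->B->L'->A->R'->D->plug->D
Char 4 ('E'): step: R->1, L=3; E->plug->E->R->B->L->A->refl->B->L'->A->R'->G->plug->G
Char 5 ('G'): step: R->2, L=3; G->plug->G->R->B->L->A->refl->B->L'->A->R'->D->plug->D
Char 6 ('G'): step: R->3, L=3; G->plug->G->R->B->L->A->refl->B->L'->A->R'->F->plug->F
Char 7 ('C'): step: R->4, L=3; C->plug->C->R->C->L->D->refl->H->L'->G->R'->B->plug->B
Char 8 ('B'): step: R->5, L=3; B->plug->B->R->B->L->A->refl->B->L'->A->R'->H->plug->H
Char 9 ('A'): step: R->6, L=3; A->plug->A->R->A->L->B->refl->A->L'->B->R'->E->plug->E

Answer: EGDGDFBHE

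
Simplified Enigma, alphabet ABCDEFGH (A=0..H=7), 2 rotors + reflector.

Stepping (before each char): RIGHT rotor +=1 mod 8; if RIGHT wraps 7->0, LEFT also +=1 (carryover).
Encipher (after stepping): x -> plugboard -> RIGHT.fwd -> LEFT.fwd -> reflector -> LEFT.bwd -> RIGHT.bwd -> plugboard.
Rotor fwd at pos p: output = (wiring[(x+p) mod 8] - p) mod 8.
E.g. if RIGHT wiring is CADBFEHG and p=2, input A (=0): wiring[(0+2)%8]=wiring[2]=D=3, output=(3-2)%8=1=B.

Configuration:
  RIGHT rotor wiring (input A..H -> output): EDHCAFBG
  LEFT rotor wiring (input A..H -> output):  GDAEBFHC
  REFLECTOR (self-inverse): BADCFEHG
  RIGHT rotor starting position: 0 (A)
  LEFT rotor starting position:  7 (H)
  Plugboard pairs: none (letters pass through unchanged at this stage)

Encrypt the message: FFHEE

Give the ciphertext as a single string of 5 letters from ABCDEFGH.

Char 1 ('F'): step: R->1, L=7; F->plug->F->R->A->L->D->refl->C->L'->F->R'->G->plug->G
Char 2 ('F'): step: R->2, L=7; F->plug->F->R->E->L->F->refl->E->L'->C->R'->G->plug->G
Char 3 ('H'): step: R->3, L=7; H->plug->H->R->E->L->F->refl->E->L'->C->R'->C->plug->C
Char 4 ('E'): step: R->4, L=7; E->plug->E->R->A->L->D->refl->C->L'->F->R'->C->plug->C
Char 5 ('E'): step: R->5, L=7; E->plug->E->R->G->L->G->refl->H->L'->B->R'->C->plug->C

Answer: GGCCC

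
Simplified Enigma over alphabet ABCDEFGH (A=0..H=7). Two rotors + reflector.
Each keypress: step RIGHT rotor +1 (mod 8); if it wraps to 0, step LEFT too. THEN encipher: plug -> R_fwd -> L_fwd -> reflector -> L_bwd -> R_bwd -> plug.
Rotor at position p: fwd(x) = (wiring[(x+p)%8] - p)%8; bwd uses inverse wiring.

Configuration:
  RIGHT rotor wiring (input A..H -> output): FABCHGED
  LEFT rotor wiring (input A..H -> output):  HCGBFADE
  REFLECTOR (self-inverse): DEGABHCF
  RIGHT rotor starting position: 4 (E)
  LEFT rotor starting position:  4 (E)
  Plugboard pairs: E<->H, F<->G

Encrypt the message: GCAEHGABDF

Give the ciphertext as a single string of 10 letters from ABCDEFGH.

Answer: HDHCDFHGBH

Derivation:
Char 1 ('G'): step: R->5, L=4; G->plug->F->R->E->L->D->refl->A->L'->D->R'->E->plug->H
Char 2 ('C'): step: R->6, L=4; C->plug->C->R->H->L->F->refl->H->L'->C->R'->D->plug->D
Char 3 ('A'): step: R->7, L=4; A->plug->A->R->E->L->D->refl->A->L'->D->R'->E->plug->H
Char 4 ('E'): step: R->0, L->5 (L advanced); E->plug->H->R->D->L->C->refl->G->L'->B->R'->C->plug->C
Char 5 ('H'): step: R->1, L=5; H->plug->E->R->F->L->B->refl->E->L'->G->R'->D->plug->D
Char 6 ('G'): step: R->2, L=5; G->plug->F->R->B->L->G->refl->C->L'->D->R'->G->plug->F
Char 7 ('A'): step: R->3, L=5; A->plug->A->R->H->L->A->refl->D->L'->A->R'->E->plug->H
Char 8 ('B'): step: R->4, L=5; B->plug->B->R->C->L->H->refl->F->L'->E->R'->F->plug->G
Char 9 ('D'): step: R->5, L=5; D->plug->D->R->A->L->D->refl->A->L'->H->R'->B->plug->B
Char 10 ('F'): step: R->6, L=5; F->plug->G->R->B->L->G->refl->C->L'->D->R'->E->plug->H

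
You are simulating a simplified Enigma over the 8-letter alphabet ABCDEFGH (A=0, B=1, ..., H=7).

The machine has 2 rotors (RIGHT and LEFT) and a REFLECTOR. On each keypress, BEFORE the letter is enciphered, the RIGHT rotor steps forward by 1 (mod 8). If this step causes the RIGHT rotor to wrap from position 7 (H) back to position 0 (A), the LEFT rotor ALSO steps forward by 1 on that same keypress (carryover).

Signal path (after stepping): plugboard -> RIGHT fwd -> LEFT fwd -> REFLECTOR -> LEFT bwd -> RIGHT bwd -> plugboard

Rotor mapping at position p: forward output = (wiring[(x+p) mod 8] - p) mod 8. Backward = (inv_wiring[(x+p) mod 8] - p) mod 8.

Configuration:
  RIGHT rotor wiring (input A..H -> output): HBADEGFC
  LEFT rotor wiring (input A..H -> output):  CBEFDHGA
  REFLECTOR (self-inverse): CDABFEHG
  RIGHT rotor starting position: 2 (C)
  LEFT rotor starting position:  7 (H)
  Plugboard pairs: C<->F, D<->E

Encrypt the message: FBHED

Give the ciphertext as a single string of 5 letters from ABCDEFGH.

Char 1 ('F'): step: R->3, L=7; F->plug->C->R->D->L->F->refl->E->L'->F->R'->H->plug->H
Char 2 ('B'): step: R->4, L=7; B->plug->B->R->C->L->C->refl->A->L'->G->R'->D->plug->E
Char 3 ('H'): step: R->5, L=7; H->plug->H->R->H->L->H->refl->G->L'->E->R'->E->plug->D
Char 4 ('E'): step: R->6, L=7; E->plug->D->R->D->L->F->refl->E->L'->F->R'->F->plug->C
Char 5 ('D'): step: R->7, L=7; D->plug->E->R->E->L->G->refl->H->L'->H->R'->G->plug->G

Answer: HEDCG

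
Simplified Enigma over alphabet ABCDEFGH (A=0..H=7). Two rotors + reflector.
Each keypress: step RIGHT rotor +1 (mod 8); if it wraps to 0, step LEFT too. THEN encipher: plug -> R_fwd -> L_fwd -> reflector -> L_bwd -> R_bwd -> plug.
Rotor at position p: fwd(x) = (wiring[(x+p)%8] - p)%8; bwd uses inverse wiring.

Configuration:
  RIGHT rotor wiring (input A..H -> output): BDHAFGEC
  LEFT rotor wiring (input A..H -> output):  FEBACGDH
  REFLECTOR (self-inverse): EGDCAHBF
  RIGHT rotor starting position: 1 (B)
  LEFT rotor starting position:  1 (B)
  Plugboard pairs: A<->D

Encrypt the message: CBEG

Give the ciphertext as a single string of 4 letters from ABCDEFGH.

Answer: BHCE

Derivation:
Char 1 ('C'): step: R->2, L=1; C->plug->C->R->D->L->B->refl->G->L'->G->R'->B->plug->B
Char 2 ('B'): step: R->3, L=1; B->plug->B->R->C->L->H->refl->F->L'->E->R'->H->plug->H
Char 3 ('E'): step: R->4, L=1; E->plug->E->R->F->L->C->refl->D->L'->A->R'->C->plug->C
Char 4 ('G'): step: R->5, L=1; G->plug->G->R->D->L->B->refl->G->L'->G->R'->E->plug->E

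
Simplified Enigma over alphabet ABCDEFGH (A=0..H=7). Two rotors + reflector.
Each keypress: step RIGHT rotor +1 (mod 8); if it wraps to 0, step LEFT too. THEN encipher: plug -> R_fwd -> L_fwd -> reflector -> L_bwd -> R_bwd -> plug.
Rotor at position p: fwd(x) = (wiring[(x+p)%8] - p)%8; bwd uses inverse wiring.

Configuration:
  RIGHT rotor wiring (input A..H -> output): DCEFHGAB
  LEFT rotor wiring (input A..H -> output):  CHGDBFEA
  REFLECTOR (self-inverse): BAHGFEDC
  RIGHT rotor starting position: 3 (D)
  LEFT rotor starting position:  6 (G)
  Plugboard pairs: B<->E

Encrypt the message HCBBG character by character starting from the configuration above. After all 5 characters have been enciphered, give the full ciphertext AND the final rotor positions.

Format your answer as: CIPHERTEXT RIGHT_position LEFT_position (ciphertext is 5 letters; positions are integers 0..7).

Answer: BEHFE 0 7

Derivation:
Char 1 ('H'): step: R->4, L=6; H->plug->H->R->B->L->C->refl->H->L'->H->R'->E->plug->B
Char 2 ('C'): step: R->5, L=6; C->plug->C->R->E->L->A->refl->B->L'->D->R'->B->plug->E
Char 3 ('B'): step: R->6, L=6; B->plug->E->R->G->L->D->refl->G->L'->A->R'->H->plug->H
Char 4 ('B'): step: R->7, L=6; B->plug->E->R->G->L->D->refl->G->L'->A->R'->F->plug->F
Char 5 ('G'): step: R->0, L->7 (L advanced); G->plug->G->R->A->L->B->refl->A->L'->C->R'->B->plug->E
Final: ciphertext=BEHFE, RIGHT=0, LEFT=7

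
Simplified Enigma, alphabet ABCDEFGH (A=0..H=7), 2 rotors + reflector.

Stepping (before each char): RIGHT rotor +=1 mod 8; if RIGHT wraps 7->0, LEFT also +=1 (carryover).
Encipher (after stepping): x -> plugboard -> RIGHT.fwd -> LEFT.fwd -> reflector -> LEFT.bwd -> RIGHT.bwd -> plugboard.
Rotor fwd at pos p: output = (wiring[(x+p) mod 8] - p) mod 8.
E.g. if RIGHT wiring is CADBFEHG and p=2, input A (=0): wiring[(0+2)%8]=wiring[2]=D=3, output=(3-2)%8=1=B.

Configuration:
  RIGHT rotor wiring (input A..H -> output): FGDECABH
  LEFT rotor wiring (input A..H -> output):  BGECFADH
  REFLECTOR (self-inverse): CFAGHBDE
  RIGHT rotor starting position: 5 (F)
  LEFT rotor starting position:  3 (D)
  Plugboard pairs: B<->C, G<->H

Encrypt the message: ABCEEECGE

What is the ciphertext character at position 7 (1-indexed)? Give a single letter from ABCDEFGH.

Char 1 ('A'): step: R->6, L=3; A->plug->A->R->D->L->A->refl->C->L'->B->R'->B->plug->C
Char 2 ('B'): step: R->7, L=3; B->plug->C->R->H->L->B->refl->F->L'->C->R'->H->plug->G
Char 3 ('C'): step: R->0, L->4 (L advanced); C->plug->B->R->G->L->A->refl->C->L'->F->R'->A->plug->A
Char 4 ('E'): step: R->1, L=4; E->plug->E->R->H->L->G->refl->D->L'->D->R'->C->plug->B
Char 5 ('E'): step: R->2, L=4; E->plug->E->R->H->L->G->refl->D->L'->D->R'->G->plug->H
Char 6 ('E'): step: R->3, L=4; E->plug->E->R->E->L->F->refl->B->L'->A->R'->H->plug->G
Char 7 ('C'): step: R->4, L=4; C->plug->B->R->E->L->F->refl->B->L'->A->R'->H->plug->G

G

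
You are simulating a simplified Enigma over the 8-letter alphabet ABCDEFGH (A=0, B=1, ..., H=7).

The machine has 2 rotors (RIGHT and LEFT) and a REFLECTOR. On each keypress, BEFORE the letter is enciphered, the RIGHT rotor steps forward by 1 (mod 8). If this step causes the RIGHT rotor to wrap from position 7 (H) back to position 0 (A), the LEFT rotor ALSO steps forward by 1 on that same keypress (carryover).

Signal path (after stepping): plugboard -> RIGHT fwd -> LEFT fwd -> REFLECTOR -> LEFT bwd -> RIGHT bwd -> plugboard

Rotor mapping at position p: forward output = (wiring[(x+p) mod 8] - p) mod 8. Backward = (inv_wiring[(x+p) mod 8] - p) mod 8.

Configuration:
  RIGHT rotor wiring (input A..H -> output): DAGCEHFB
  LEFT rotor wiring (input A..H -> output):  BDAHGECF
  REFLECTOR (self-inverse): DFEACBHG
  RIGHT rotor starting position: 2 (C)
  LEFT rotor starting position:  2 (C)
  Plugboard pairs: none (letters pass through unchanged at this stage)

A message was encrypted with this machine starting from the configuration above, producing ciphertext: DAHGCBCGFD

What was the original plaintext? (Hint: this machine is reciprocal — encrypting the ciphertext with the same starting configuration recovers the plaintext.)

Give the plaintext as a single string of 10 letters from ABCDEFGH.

Answer: HHFEDEEHCB

Derivation:
Char 1 ('D'): step: R->3, L=2; D->plug->D->R->C->L->E->refl->C->L'->D->R'->H->plug->H
Char 2 ('A'): step: R->4, L=2; A->plug->A->R->A->L->G->refl->H->L'->G->R'->H->plug->H
Char 3 ('H'): step: R->5, L=2; H->plug->H->R->H->L->B->refl->F->L'->B->R'->F->plug->F
Char 4 ('G'): step: R->6, L=2; G->plug->G->R->G->L->H->refl->G->L'->A->R'->E->plug->E
Char 5 ('C'): step: R->7, L=2; C->plug->C->R->B->L->F->refl->B->L'->H->R'->D->plug->D
Char 6 ('B'): step: R->0, L->3 (L advanced); B->plug->B->R->A->L->E->refl->C->L'->E->R'->E->plug->E
Char 7 ('C'): step: R->1, L=3; C->plug->C->R->B->L->D->refl->A->L'->G->R'->E->plug->E
Char 8 ('G'): step: R->2, L=3; G->plug->G->R->B->L->D->refl->A->L'->G->R'->H->plug->H
Char 9 ('F'): step: R->3, L=3; F->plug->F->R->A->L->E->refl->C->L'->E->R'->C->plug->C
Char 10 ('D'): step: R->4, L=3; D->plug->D->R->F->L->G->refl->H->L'->D->R'->B->plug->B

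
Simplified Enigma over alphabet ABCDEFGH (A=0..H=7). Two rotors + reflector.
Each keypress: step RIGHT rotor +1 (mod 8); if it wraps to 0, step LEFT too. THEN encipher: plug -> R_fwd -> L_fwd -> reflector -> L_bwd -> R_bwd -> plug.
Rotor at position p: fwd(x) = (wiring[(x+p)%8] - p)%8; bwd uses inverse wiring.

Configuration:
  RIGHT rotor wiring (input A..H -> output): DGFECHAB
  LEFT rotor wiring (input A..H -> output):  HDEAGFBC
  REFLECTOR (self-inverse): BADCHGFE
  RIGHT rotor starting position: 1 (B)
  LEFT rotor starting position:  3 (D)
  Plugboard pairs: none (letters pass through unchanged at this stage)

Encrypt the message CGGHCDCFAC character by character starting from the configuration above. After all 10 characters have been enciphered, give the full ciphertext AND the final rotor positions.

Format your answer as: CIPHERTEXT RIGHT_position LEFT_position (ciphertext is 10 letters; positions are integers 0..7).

Answer: AFFCGCFABF 3 4

Derivation:
Char 1 ('C'): step: R->2, L=3; C->plug->C->R->A->L->F->refl->G->L'->D->R'->A->plug->A
Char 2 ('G'): step: R->3, L=3; G->plug->G->R->D->L->G->refl->F->L'->A->R'->F->plug->F
Char 3 ('G'): step: R->4, L=3; G->plug->G->R->B->L->D->refl->C->L'->C->R'->F->plug->F
Char 4 ('H'): step: R->5, L=3; H->plug->H->R->F->L->E->refl->H->L'->E->R'->C->plug->C
Char 5 ('C'): step: R->6, L=3; C->plug->C->R->F->L->E->refl->H->L'->E->R'->G->plug->G
Char 6 ('D'): step: R->7, L=3; D->plug->D->R->G->L->A->refl->B->L'->H->R'->C->plug->C
Char 7 ('C'): step: R->0, L->4 (L advanced); C->plug->C->R->F->L->H->refl->E->L'->H->R'->F->plug->F
Char 8 ('F'): step: R->1, L=4; F->plug->F->R->H->L->E->refl->H->L'->F->R'->A->plug->A
Char 9 ('A'): step: R->2, L=4; A->plug->A->R->D->L->G->refl->F->L'->C->R'->B->plug->B
Char 10 ('C'): step: R->3, L=4; C->plug->C->R->E->L->D->refl->C->L'->A->R'->F->plug->F
Final: ciphertext=AFFCGCFABF, RIGHT=3, LEFT=4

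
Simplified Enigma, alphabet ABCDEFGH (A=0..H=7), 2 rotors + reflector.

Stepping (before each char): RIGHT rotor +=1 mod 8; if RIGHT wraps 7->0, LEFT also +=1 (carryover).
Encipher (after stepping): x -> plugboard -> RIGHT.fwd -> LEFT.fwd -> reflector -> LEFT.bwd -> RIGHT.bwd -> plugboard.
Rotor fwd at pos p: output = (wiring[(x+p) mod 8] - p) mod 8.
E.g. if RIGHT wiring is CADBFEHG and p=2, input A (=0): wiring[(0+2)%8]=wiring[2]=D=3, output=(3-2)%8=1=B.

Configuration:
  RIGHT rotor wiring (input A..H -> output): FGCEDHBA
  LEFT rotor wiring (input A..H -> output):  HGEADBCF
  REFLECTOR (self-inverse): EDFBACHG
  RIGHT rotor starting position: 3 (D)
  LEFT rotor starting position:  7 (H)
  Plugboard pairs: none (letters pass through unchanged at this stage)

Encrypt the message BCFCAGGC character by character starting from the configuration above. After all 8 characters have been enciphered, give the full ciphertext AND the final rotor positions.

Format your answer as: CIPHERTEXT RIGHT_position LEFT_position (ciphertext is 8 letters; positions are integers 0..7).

Answer: GHAFDEBE 3 0

Derivation:
Char 1 ('B'): step: R->4, L=7; B->plug->B->R->D->L->F->refl->C->L'->G->R'->G->plug->G
Char 2 ('C'): step: R->5, L=7; C->plug->C->R->D->L->F->refl->C->L'->G->R'->H->plug->H
Char 3 ('F'): step: R->6, L=7; F->plug->F->R->G->L->C->refl->F->L'->D->R'->A->plug->A
Char 4 ('C'): step: R->7, L=7; C->plug->C->R->H->L->D->refl->B->L'->E->R'->F->plug->F
Char 5 ('A'): step: R->0, L->0 (L advanced); A->plug->A->R->F->L->B->refl->D->L'->E->R'->D->plug->D
Char 6 ('G'): step: R->1, L=0; G->plug->G->R->H->L->F->refl->C->L'->G->R'->E->plug->E
Char 7 ('G'): step: R->2, L=0; G->plug->G->R->D->L->A->refl->E->L'->C->R'->B->plug->B
Char 8 ('C'): step: R->3, L=0; C->plug->C->R->E->L->D->refl->B->L'->F->R'->E->plug->E
Final: ciphertext=GHAFDEBE, RIGHT=3, LEFT=0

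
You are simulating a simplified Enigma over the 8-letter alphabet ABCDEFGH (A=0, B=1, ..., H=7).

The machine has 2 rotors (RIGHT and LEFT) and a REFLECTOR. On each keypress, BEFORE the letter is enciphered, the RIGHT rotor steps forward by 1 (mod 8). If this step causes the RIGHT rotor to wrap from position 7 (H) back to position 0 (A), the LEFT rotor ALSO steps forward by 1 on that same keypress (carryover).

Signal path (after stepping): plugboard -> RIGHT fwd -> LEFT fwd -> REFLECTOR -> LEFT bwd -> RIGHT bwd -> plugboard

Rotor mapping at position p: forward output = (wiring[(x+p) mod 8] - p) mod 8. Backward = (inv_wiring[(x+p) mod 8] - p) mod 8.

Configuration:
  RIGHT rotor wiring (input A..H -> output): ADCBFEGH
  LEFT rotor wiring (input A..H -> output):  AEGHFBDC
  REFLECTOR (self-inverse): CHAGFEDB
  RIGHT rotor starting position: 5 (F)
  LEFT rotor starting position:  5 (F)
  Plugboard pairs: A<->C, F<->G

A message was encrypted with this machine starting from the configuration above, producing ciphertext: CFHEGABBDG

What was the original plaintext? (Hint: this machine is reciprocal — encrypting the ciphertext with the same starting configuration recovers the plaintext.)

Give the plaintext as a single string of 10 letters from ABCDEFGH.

Answer: AABHFFCHHF

Derivation:
Char 1 ('C'): step: R->6, L=5; C->plug->A->R->A->L->E->refl->F->L'->C->R'->C->plug->A
Char 2 ('F'): step: R->7, L=5; F->plug->G->R->F->L->B->refl->H->L'->E->R'->C->plug->A
Char 3 ('H'): step: R->0, L->6 (L advanced); H->plug->H->R->H->L->D->refl->G->L'->D->R'->B->plug->B
Char 4 ('E'): step: R->1, L=6; E->plug->E->R->D->L->G->refl->D->L'->H->R'->H->plug->H
Char 5 ('G'): step: R->2, L=6; G->plug->F->R->F->L->B->refl->H->L'->G->R'->G->plug->F
Char 6 ('A'): step: R->3, L=6; A->plug->C->R->B->L->E->refl->F->L'->A->R'->G->plug->F
Char 7 ('B'): step: R->4, L=6; B->plug->B->R->A->L->F->refl->E->L'->B->R'->A->plug->C
Char 8 ('B'): step: R->5, L=6; B->plug->B->R->B->L->E->refl->F->L'->A->R'->H->plug->H
Char 9 ('D'): step: R->6, L=6; D->plug->D->R->F->L->B->refl->H->L'->G->R'->H->plug->H
Char 10 ('G'): step: R->7, L=6; G->plug->F->R->G->L->H->refl->B->L'->F->R'->G->plug->F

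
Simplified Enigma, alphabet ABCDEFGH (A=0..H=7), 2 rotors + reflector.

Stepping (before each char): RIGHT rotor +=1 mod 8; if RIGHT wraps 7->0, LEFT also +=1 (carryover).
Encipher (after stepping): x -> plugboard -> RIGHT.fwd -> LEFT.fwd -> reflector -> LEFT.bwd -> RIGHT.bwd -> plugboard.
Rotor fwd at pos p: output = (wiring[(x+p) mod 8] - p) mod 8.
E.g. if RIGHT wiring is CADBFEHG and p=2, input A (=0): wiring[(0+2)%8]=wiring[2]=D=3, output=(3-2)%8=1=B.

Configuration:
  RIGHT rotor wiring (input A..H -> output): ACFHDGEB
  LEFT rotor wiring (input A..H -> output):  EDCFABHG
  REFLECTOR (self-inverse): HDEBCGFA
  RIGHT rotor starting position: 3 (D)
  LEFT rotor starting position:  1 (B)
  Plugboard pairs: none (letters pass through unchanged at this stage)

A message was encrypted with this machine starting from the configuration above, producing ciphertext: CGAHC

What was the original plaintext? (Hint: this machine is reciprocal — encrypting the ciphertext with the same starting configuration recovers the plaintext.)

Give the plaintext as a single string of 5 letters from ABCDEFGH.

Answer: BFGDF

Derivation:
Char 1 ('C'): step: R->4, L=1; C->plug->C->R->A->L->C->refl->E->L'->C->R'->B->plug->B
Char 2 ('G'): step: R->5, L=1; G->plug->G->R->C->L->E->refl->C->L'->A->R'->F->plug->F
Char 3 ('A'): step: R->6, L=1; A->plug->A->R->G->L->F->refl->G->L'->F->R'->G->plug->G
Char 4 ('H'): step: R->7, L=1; H->plug->H->R->F->L->G->refl->F->L'->G->R'->D->plug->D
Char 5 ('C'): step: R->0, L->2 (L advanced); C->plug->C->R->F->L->E->refl->C->L'->G->R'->F->plug->F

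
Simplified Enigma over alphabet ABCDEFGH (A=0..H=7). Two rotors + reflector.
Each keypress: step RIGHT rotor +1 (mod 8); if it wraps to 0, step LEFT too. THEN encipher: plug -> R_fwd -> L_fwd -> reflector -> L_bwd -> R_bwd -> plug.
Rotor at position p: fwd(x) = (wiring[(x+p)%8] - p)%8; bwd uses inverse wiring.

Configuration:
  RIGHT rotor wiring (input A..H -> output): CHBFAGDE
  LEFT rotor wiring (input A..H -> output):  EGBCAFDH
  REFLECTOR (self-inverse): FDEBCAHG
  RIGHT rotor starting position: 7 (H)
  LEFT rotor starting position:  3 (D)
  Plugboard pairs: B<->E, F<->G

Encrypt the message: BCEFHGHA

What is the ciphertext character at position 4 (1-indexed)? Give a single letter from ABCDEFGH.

Char 1 ('B'): step: R->0, L->4 (L advanced); B->plug->E->R->A->L->E->refl->C->L'->F->R'->D->plug->D
Char 2 ('C'): step: R->1, L=4; C->plug->C->R->E->L->A->refl->F->L'->G->R'->A->plug->A
Char 3 ('E'): step: R->2, L=4; E->plug->B->R->D->L->D->refl->B->L'->B->R'->E->plug->B
Char 4 ('F'): step: R->3, L=4; F->plug->G->R->E->L->A->refl->F->L'->G->R'->H->plug->H

H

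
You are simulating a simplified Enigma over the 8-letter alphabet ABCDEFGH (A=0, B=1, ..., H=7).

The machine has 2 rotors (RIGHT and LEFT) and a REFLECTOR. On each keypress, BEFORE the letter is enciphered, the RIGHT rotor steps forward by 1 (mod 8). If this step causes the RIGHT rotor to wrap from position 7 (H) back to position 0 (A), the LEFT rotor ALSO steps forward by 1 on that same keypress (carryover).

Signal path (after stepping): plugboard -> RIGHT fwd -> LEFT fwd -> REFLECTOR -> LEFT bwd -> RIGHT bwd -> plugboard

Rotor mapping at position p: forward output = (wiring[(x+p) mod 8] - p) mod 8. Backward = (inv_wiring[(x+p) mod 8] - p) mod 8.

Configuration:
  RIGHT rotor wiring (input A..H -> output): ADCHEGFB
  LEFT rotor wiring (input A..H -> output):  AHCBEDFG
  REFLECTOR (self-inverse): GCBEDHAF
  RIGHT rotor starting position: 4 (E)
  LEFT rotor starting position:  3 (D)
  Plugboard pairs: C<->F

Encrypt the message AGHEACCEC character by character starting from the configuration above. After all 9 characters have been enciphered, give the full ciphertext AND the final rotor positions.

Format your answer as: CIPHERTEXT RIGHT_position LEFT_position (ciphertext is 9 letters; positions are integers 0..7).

Char 1 ('A'): step: R->5, L=3; A->plug->A->R->B->L->B->refl->C->L'->D->R'->D->plug->D
Char 2 ('G'): step: R->6, L=3; G->plug->G->R->G->L->E->refl->D->L'->E->R'->E->plug->E
Char 3 ('H'): step: R->7, L=3; H->plug->H->R->G->L->E->refl->D->L'->E->R'->C->plug->F
Char 4 ('E'): step: R->0, L->4 (L advanced); E->plug->E->R->E->L->E->refl->D->L'->F->R'->G->plug->G
Char 5 ('A'): step: R->1, L=4; A->plug->A->R->C->L->B->refl->C->L'->D->R'->D->plug->D
Char 6 ('C'): step: R->2, L=4; C->plug->F->R->H->L->F->refl->H->L'->B->R'->H->plug->H
Char 7 ('C'): step: R->3, L=4; C->plug->F->R->F->L->D->refl->E->L'->E->R'->A->plug->A
Char 8 ('E'): step: R->4, L=4; E->plug->E->R->E->L->E->refl->D->L'->F->R'->D->plug->D
Char 9 ('C'): step: R->5, L=4; C->plug->F->R->F->L->D->refl->E->L'->E->R'->C->plug->F
Final: ciphertext=DEFGDHADF, RIGHT=5, LEFT=4

Answer: DEFGDHADF 5 4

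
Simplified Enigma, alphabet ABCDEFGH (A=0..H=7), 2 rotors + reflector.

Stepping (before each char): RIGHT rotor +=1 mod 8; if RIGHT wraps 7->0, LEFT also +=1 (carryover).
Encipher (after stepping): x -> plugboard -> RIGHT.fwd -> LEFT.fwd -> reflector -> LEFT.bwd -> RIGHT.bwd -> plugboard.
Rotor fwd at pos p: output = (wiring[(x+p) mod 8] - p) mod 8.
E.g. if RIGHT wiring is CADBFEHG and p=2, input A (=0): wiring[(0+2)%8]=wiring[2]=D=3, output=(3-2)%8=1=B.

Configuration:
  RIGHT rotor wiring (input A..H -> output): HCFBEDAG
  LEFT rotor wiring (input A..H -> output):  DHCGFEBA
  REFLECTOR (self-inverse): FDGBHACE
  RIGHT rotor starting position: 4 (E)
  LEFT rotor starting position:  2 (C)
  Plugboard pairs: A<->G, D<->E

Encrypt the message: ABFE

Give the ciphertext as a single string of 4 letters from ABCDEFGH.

Char 1 ('A'): step: R->5, L=2; A->plug->G->R->E->L->H->refl->E->L'->B->R'->C->plug->C
Char 2 ('B'): step: R->6, L=2; B->plug->B->R->A->L->A->refl->F->L'->H->R'->E->plug->D
Char 3 ('F'): step: R->7, L=2; F->plug->F->R->F->L->G->refl->C->L'->D->R'->C->plug->C
Char 4 ('E'): step: R->0, L->3 (L advanced); E->plug->D->R->B->L->C->refl->G->L'->D->R'->F->plug->F

Answer: CDCF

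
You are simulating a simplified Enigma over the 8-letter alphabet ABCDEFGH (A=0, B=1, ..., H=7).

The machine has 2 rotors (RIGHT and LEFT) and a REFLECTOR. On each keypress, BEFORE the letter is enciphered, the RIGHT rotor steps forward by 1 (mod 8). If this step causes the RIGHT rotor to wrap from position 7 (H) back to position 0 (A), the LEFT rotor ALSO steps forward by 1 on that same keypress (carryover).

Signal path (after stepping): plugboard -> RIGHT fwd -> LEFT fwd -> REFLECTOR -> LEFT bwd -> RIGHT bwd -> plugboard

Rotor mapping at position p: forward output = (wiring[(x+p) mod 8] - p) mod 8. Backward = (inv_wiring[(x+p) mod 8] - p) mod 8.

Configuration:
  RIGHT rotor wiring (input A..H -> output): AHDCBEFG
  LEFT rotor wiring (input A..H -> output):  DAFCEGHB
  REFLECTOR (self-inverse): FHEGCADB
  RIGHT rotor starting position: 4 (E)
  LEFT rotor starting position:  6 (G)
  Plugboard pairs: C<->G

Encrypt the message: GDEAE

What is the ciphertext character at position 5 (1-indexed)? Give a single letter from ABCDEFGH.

Char 1 ('G'): step: R->5, L=6; G->plug->C->R->B->L->D->refl->G->L'->G->R'->F->plug->F
Char 2 ('D'): step: R->6, L=6; D->plug->D->R->B->L->D->refl->G->L'->G->R'->H->plug->H
Char 3 ('E'): step: R->7, L=6; E->plug->E->R->D->L->C->refl->E->L'->F->R'->G->plug->C
Char 4 ('A'): step: R->0, L->7 (L advanced); A->plug->A->R->A->L->C->refl->E->L'->B->R'->E->plug->E
Char 5 ('E'): step: R->1, L=7; E->plug->E->R->D->L->G->refl->D->L'->E->R'->F->plug->F

F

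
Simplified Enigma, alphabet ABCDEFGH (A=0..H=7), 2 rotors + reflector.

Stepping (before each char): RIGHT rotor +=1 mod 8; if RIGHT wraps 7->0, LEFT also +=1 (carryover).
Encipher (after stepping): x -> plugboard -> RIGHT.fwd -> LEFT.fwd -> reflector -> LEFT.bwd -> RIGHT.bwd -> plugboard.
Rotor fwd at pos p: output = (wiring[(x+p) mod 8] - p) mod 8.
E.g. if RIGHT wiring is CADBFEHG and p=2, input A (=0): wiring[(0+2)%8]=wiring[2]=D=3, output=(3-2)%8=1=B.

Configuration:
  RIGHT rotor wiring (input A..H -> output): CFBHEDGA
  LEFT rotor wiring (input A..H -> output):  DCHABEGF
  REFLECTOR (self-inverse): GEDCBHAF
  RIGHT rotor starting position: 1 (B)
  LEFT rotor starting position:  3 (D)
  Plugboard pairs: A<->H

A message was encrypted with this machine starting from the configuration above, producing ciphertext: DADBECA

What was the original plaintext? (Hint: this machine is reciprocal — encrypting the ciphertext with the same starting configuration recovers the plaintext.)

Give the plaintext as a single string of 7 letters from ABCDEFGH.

Answer: BCADCEE

Derivation:
Char 1 ('D'): step: R->2, L=3; D->plug->D->R->B->L->G->refl->A->L'->F->R'->B->plug->B
Char 2 ('A'): step: R->3, L=3; A->plug->H->R->G->L->H->refl->F->L'->A->R'->C->plug->C
Char 3 ('D'): step: R->4, L=3; D->plug->D->R->E->L->C->refl->D->L'->D->R'->H->plug->A
Char 4 ('B'): step: R->5, L=3; B->plug->B->R->B->L->G->refl->A->L'->F->R'->D->plug->D
Char 5 ('E'): step: R->6, L=3; E->plug->E->R->D->L->D->refl->C->L'->E->R'->C->plug->C
Char 6 ('C'): step: R->7, L=3; C->plug->C->R->G->L->H->refl->F->L'->A->R'->E->plug->E
Char 7 ('A'): step: R->0, L->4 (L advanced); A->plug->H->R->A->L->F->refl->H->L'->E->R'->E->plug->E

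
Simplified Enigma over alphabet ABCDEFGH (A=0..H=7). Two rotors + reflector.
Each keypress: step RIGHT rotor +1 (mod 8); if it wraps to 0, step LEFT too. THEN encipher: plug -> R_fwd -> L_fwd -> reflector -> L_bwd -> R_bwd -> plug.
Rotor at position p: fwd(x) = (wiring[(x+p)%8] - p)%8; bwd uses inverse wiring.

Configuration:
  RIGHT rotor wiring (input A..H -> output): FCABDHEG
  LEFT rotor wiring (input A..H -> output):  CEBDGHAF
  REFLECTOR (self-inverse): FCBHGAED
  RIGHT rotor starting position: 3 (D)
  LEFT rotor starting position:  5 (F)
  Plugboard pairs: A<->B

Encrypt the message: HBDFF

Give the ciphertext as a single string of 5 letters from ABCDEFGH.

Char 1 ('H'): step: R->4, L=5; H->plug->H->R->F->L->E->refl->G->L'->G->R'->F->plug->F
Char 2 ('B'): step: R->5, L=5; B->plug->A->R->C->L->A->refl->F->L'->D->R'->F->plug->F
Char 3 ('D'): step: R->6, L=5; D->plug->D->R->E->L->H->refl->D->L'->B->R'->H->plug->H
Char 4 ('F'): step: R->7, L=5; F->plug->F->R->E->L->H->refl->D->L'->B->R'->D->plug->D
Char 5 ('F'): step: R->0, L->6 (L advanced); F->plug->F->R->H->L->B->refl->C->L'->A->R'->C->plug->C

Answer: FFHDC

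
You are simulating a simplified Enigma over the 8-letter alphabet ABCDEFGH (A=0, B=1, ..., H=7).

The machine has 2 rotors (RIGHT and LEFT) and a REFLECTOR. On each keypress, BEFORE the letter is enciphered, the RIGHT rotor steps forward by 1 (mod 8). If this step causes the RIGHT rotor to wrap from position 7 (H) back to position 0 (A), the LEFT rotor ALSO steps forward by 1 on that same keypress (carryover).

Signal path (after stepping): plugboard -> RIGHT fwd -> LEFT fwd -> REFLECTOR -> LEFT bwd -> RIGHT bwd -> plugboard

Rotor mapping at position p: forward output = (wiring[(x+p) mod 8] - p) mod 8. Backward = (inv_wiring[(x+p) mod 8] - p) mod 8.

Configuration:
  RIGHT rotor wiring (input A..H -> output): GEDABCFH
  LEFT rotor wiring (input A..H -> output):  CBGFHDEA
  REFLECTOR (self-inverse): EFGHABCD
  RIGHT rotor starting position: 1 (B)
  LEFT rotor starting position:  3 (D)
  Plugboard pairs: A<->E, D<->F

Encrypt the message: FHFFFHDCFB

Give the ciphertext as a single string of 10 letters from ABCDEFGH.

Answer: BBHCCECHEA

Derivation:
Char 1 ('F'): step: R->2, L=3; F->plug->D->R->A->L->C->refl->G->L'->G->R'->B->plug->B
Char 2 ('H'): step: R->3, L=3; H->plug->H->R->A->L->C->refl->G->L'->G->R'->B->plug->B
Char 3 ('F'): step: R->4, L=3; F->plug->D->R->D->L->B->refl->F->L'->E->R'->H->plug->H
Char 4 ('F'): step: R->5, L=3; F->plug->D->R->B->L->E->refl->A->L'->C->R'->C->plug->C
Char 5 ('F'): step: R->6, L=3; F->plug->D->R->G->L->G->refl->C->L'->A->R'->C->plug->C
Char 6 ('H'): step: R->7, L=3; H->plug->H->R->G->L->G->refl->C->L'->A->R'->A->plug->E
Char 7 ('D'): step: R->0, L->4 (L advanced); D->plug->F->R->C->L->A->refl->E->L'->D->R'->C->plug->C
Char 8 ('C'): step: R->1, L=4; C->plug->C->R->H->L->B->refl->F->L'->F->R'->H->plug->H
Char 9 ('F'): step: R->2, L=4; F->plug->D->R->A->L->D->refl->H->L'->B->R'->A->plug->E
Char 10 ('B'): step: R->3, L=4; B->plug->B->R->G->L->C->refl->G->L'->E->R'->E->plug->A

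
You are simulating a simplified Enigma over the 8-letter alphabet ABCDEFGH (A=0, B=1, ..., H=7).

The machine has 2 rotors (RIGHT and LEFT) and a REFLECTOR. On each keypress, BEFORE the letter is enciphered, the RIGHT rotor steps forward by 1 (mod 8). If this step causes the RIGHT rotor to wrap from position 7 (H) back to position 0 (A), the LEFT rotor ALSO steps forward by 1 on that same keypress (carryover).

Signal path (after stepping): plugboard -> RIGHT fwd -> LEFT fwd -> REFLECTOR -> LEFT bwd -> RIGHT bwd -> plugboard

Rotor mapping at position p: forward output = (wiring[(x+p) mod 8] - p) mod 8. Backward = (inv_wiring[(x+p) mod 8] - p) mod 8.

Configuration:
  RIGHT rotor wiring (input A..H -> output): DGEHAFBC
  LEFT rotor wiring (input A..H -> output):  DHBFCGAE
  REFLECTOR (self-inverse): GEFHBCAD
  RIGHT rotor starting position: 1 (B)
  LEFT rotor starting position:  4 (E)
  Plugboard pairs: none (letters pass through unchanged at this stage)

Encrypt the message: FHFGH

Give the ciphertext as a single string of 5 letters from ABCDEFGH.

Char 1 ('F'): step: R->2, L=4; F->plug->F->R->A->L->G->refl->A->L'->D->R'->D->plug->D
Char 2 ('H'): step: R->3, L=4; H->plug->H->R->B->L->C->refl->F->L'->G->R'->D->plug->D
Char 3 ('F'): step: R->4, L=4; F->plug->F->R->C->L->E->refl->B->L'->H->R'->E->plug->E
Char 4 ('G'): step: R->5, L=4; G->plug->G->R->C->L->E->refl->B->L'->H->R'->F->plug->F
Char 5 ('H'): step: R->6, L=4; H->plug->H->R->H->L->B->refl->E->L'->C->R'->G->plug->G

Answer: DDEFG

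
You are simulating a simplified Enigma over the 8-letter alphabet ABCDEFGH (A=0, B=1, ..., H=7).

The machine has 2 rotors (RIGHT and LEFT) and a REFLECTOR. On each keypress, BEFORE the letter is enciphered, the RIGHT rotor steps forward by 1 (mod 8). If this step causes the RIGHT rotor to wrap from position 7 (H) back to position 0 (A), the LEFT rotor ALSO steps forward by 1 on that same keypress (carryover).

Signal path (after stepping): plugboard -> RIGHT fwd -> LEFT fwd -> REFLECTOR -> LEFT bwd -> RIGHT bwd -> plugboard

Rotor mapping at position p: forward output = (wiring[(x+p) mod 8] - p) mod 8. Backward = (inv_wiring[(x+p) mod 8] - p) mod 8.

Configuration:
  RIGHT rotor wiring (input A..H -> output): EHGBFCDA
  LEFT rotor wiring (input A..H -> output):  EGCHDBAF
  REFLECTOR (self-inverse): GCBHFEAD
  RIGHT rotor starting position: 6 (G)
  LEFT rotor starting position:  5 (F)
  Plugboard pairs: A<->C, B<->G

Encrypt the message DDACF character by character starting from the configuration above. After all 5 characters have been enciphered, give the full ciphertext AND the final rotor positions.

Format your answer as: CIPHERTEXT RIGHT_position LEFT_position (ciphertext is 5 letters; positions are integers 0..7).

Char 1 ('D'): step: R->7, L=5; D->plug->D->R->H->L->G->refl->A->L'->C->R'->E->plug->E
Char 2 ('D'): step: R->0, L->6 (L advanced); D->plug->D->R->B->L->H->refl->D->L'->H->R'->B->plug->G
Char 3 ('A'): step: R->1, L=6; A->plug->C->R->A->L->C->refl->B->L'->F->R'->B->plug->G
Char 4 ('C'): step: R->2, L=6; C->plug->A->R->E->L->E->refl->F->L'->G->R'->F->plug->F
Char 5 ('F'): step: R->3, L=6; F->plug->F->R->B->L->H->refl->D->L'->H->R'->C->plug->A
Final: ciphertext=EGGFA, RIGHT=3, LEFT=6

Answer: EGGFA 3 6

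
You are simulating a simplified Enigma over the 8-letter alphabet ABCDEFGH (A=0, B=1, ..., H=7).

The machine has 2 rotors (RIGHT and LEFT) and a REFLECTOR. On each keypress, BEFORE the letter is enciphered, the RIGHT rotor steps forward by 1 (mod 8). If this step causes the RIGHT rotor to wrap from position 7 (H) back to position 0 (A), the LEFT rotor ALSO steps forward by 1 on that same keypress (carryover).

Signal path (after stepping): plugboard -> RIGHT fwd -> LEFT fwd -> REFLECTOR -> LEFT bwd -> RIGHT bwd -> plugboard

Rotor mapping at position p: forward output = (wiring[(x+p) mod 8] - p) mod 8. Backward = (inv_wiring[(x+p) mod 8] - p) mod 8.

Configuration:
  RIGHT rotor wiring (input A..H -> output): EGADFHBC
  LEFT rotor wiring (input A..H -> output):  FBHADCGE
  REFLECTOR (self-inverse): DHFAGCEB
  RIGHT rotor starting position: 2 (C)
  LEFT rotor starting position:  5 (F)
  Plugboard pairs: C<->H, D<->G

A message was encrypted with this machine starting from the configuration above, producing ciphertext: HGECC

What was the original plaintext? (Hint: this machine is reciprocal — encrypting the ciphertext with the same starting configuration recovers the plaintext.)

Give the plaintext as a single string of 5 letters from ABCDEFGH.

Answer: EBAEG

Derivation:
Char 1 ('H'): step: R->3, L=5; H->plug->C->R->E->L->E->refl->G->L'->H->R'->E->plug->E
Char 2 ('G'): step: R->4, L=5; G->plug->D->R->G->L->D->refl->A->L'->D->R'->B->plug->B
Char 3 ('E'): step: R->5, L=5; E->plug->E->R->B->L->B->refl->H->L'->C->R'->A->plug->A
Char 4 ('C'): step: R->6, L=5; C->plug->H->R->B->L->B->refl->H->L'->C->R'->E->plug->E
Char 5 ('C'): step: R->7, L=5; C->plug->H->R->C->L->H->refl->B->L'->B->R'->D->plug->G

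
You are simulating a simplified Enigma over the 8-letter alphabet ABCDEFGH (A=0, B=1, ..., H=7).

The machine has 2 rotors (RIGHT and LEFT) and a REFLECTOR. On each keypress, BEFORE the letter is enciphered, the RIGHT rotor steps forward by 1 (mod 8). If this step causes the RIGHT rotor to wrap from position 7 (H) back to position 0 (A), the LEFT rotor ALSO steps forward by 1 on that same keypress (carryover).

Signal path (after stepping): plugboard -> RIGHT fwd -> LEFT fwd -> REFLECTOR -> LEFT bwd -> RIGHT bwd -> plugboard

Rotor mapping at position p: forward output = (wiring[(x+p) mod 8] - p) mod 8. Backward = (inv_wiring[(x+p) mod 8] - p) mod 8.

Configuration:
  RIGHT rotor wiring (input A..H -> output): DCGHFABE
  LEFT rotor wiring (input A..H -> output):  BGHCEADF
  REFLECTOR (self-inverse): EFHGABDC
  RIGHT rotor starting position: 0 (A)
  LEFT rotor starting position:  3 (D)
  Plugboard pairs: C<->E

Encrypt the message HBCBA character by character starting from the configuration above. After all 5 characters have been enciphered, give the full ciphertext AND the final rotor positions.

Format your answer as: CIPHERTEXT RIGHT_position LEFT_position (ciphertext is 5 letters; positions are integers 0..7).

Answer: ADBDE 5 3

Derivation:
Char 1 ('H'): step: R->1, L=3; H->plug->H->R->C->L->F->refl->B->L'->B->R'->A->plug->A
Char 2 ('B'): step: R->2, L=3; B->plug->B->R->F->L->G->refl->D->L'->G->R'->D->plug->D
Char 3 ('C'): step: R->3, L=3; C->plug->E->R->B->L->B->refl->F->L'->C->R'->B->plug->B
Char 4 ('B'): step: R->4, L=3; B->plug->B->R->E->L->C->refl->H->L'->A->R'->D->plug->D
Char 5 ('A'): step: R->5, L=3; A->plug->A->R->D->L->A->refl->E->L'->H->R'->C->plug->E
Final: ciphertext=ADBDE, RIGHT=5, LEFT=3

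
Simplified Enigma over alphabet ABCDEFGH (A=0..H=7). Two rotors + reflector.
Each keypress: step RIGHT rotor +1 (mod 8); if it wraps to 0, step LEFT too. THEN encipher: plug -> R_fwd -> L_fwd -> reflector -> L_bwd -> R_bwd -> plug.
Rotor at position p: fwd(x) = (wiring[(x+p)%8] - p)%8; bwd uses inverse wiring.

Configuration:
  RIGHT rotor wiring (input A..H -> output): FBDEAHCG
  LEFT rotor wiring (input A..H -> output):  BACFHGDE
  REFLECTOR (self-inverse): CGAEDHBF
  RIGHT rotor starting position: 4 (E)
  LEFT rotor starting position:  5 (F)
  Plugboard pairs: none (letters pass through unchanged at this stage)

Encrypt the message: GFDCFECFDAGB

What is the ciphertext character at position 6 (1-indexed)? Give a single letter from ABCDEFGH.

Char 1 ('G'): step: R->5, L=5; G->plug->G->R->H->L->C->refl->A->L'->G->R'->F->plug->F
Char 2 ('F'): step: R->6, L=5; F->plug->F->R->G->L->A->refl->C->L'->H->R'->C->plug->C
Char 3 ('D'): step: R->7, L=5; D->plug->D->R->E->L->D->refl->E->L'->D->R'->H->plug->H
Char 4 ('C'): step: R->0, L->6 (L advanced); C->plug->C->R->D->L->C->refl->A->L'->H->R'->F->plug->F
Char 5 ('F'): step: R->1, L=6; F->plug->F->R->B->L->G->refl->B->L'->G->R'->E->plug->E
Char 6 ('E'): step: R->2, L=6; E->plug->E->R->A->L->F->refl->H->L'->F->R'->D->plug->D

D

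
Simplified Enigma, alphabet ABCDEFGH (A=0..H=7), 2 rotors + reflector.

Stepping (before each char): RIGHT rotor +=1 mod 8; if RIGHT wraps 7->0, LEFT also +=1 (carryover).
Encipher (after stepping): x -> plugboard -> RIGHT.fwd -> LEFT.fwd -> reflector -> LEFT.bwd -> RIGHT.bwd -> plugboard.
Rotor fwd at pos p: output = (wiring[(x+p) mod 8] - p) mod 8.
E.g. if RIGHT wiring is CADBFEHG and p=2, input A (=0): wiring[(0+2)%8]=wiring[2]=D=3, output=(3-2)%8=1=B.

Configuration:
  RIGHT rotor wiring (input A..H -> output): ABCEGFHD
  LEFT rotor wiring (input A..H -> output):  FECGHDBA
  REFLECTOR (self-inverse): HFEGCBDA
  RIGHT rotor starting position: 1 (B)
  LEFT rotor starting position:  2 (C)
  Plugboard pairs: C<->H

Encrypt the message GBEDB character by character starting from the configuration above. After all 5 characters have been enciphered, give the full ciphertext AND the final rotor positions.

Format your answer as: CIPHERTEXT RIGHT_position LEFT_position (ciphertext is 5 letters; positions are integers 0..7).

Answer: EHCBF 6 2

Derivation:
Char 1 ('G'): step: R->2, L=2; G->plug->G->R->G->L->D->refl->G->L'->F->R'->E->plug->E
Char 2 ('B'): step: R->3, L=2; B->plug->B->R->D->L->B->refl->F->L'->C->R'->C->plug->H
Char 3 ('E'): step: R->4, L=2; E->plug->E->R->E->L->H->refl->A->L'->A->R'->H->plug->C
Char 4 ('D'): step: R->5, L=2; D->plug->D->R->D->L->B->refl->F->L'->C->R'->B->plug->B
Char 5 ('B'): step: R->6, L=2; B->plug->B->R->F->L->G->refl->D->L'->G->R'->F->plug->F
Final: ciphertext=EHCBF, RIGHT=6, LEFT=2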